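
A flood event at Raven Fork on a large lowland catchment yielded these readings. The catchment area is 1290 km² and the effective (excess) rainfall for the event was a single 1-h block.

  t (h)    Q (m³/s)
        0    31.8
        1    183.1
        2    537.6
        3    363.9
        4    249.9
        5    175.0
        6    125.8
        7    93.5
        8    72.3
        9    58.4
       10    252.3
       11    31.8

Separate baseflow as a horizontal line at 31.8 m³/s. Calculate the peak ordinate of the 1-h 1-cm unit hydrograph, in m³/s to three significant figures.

U_p ≈ 1010 m³/s

Direct runoff: 0.0, 151.3, 505.8, 332.1, 218.1, 143.2, 94.0, 61.7, 40.5, 26.6, 220.5, 0.0 m³/s; ΣQ_DR = 1794 m³/s, peak = 505.8 m³/s.
Runoff depth d = ΣQ_DR·Δt / A = 1794 × 3600 / (1290 km²) = 5.006 mm.
The 1-cm UH is the DRH scaled by (10 mm)/d, so U_p = 505.8 × 10/5.006 = 1010 m³/s.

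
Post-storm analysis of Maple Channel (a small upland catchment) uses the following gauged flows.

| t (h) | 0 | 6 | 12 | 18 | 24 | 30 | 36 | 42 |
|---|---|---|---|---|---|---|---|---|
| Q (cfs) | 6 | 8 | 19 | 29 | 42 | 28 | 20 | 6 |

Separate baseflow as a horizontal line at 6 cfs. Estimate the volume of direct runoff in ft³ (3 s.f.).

Direct-runoff ordinates (Q − Q_b): 0.0, 2.0, 13.0, 23.0, 36.0, 22.0, 14.0, 0.0 cfs.
ΣQ_DR = 110.0 cfs.
With Δt = 6 h = 21600 s, V = ΣQ_DR · Δt = 110.0 × 21600 = 2.38 × 10^6 ft³.

V ≈ 2.38 × 10^6 ft³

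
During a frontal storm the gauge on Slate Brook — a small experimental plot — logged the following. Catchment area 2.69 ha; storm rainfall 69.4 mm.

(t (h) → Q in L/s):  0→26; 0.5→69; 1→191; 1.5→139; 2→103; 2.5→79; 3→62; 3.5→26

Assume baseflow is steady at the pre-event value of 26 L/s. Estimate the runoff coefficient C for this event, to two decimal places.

ΣQ_DR = 487.0 L/s; V = ΣQ_DR·Δt = 8.766 × 10^5 L.
Runoff depth d = V / A = 32.59 mm.
C = d / P = 32.59 / 69.4 = 0.47.

C ≈ 0.47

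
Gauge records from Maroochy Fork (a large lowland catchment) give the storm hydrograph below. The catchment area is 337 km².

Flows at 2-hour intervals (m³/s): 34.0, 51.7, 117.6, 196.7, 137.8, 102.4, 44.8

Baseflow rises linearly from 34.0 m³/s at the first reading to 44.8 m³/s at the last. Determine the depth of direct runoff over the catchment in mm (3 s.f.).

d ≈ 8.74 mm

Direct runoff: 0.00, 15.90, 80.00, 157.30, 96.60, 59.40, 0.00 m³/s; ΣQ_DR = 409.2 m³/s.
V = ΣQ_DR · Δt = 409.2 × 7200 s = 2.946 × 10^6 m³.
Over A = 337 km², depth = V / A = 8.74 mm.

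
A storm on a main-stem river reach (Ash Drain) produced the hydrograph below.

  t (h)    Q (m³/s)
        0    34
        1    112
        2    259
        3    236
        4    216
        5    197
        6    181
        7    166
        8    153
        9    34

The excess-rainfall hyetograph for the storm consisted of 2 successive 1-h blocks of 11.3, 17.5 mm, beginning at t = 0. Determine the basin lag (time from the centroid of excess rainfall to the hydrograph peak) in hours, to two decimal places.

t_L ≈ 0.89 h

Centroid of excess rainfall: t_c = Σ P_i·t̄_i / ΣP_i = 1.1076 h (block centres at 0.5, 1.5 h).
Hydrograph peak occurs at t = 2 h, so basin lag t_L = 2 − 1.1076 = 0.89 h.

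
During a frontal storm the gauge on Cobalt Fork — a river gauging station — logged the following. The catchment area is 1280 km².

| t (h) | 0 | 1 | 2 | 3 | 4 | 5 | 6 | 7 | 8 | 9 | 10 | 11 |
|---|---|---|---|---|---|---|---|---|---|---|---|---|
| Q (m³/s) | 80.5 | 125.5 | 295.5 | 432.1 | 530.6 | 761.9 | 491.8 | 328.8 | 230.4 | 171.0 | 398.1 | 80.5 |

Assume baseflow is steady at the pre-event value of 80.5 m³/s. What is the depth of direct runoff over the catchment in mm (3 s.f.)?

Direct runoff: 0.0, 45.0, 215.0, 351.6, 450.1, 681.4, 411.3, 248.3, 149.9, 90.5, 317.6, 0.0 m³/s; ΣQ_DR = 2961 m³/s.
V = ΣQ_DR · Δt = 2961 × 3600 s = 1.066 × 10^7 m³.
Over A = 1280 km², depth = V / A = 8.33 mm.

d ≈ 8.33 mm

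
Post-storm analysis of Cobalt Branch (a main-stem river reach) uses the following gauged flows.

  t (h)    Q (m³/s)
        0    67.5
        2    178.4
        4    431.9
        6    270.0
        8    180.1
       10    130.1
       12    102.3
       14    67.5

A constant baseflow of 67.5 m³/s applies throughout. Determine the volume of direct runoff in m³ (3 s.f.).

Direct-runoff ordinates (Q − Q_b): 0.0, 110.9, 364.4, 202.5, 112.6, 62.6, 34.8, 0.0 m³/s.
ΣQ_DR = 887.8 m³/s.
With Δt = 2 h = 7200 s, V = ΣQ_DR · Δt = 887.8 × 7200 = 6.39 × 10^6 m³.

V ≈ 6.39 × 10^6 m³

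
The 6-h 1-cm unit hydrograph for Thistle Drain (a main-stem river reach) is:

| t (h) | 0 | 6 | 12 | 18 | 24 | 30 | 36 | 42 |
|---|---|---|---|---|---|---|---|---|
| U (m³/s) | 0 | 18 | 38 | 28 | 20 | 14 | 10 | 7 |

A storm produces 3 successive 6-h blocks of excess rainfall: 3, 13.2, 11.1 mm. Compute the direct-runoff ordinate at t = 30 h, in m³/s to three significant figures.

By discrete convolution, Q_j = Σ (P_i / 10 mm) · U_{j−i}.
At t = 30 h (j=5): Q = (3/10)·14 + (13.2/10)·20 + (11.1/10)·28 = 61.7 m³/s.

Q ≈ 61.7 m³/s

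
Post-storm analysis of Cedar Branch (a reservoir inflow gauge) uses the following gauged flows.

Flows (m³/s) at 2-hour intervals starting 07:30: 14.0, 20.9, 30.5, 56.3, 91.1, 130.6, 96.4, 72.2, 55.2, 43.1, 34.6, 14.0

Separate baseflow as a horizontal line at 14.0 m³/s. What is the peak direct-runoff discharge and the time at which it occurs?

Q_p = 116.6 m³/s at t = 17:30

Subtracting baseflow gives direct-runoff ordinates: 0.0, 6.9, 16.5, 42.3, 77.1, 116.6, 82.4, 58.2, 41.2, 29.1, 20.6, 0.0 m³/s.
The maximum is 116.6 m³/s, occurring at the reading for t = 17:30.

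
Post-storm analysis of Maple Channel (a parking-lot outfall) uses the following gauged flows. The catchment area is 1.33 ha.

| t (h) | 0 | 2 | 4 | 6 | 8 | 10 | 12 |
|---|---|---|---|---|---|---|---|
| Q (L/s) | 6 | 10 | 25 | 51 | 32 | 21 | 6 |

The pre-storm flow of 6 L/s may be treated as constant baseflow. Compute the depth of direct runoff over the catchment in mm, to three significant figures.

Direct runoff: 0.0, 4.0, 19.0, 45.0, 26.0, 15.0, 0.0 L/s; ΣQ_DR = 109.0 L/s.
V = ΣQ_DR · Δt = 109.0 × 7200 s = 7.848 × 10^5 L.
Over A = 1.33 ha, depth = V / A = 59.0 mm.

d ≈ 59.0 mm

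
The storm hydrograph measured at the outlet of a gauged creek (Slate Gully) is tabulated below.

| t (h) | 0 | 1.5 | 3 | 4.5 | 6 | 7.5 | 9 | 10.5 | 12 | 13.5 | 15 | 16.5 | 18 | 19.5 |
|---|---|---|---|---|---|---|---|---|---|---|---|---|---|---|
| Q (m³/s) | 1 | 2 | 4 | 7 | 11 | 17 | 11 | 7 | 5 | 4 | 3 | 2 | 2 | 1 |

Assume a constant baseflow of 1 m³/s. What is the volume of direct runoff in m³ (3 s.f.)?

Direct-runoff ordinates (Q − Q_b): 0.0, 1.0, 3.0, 6.0, 10.0, 16.0, 10.0, 6.0, 4.0, 3.0, 2.0, 1.0, 1.0, 0.0 m³/s.
ΣQ_DR = 63.00 m³/s.
With Δt = 1.5 h = 5400 s, V = ΣQ_DR · Δt = 63.00 × 5400 = 3.40 × 10^5 m³.

V ≈ 3.40 × 10^5 m³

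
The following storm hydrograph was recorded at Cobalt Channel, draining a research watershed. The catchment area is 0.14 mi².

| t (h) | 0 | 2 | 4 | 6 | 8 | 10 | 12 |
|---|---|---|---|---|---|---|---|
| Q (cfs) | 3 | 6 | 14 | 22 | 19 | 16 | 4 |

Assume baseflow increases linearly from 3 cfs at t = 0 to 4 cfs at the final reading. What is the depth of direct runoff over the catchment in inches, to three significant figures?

Direct runoff: 0.00, 2.83, 10.67, 18.50, 15.33, 12.17, 0.00 cfs; ΣQ_DR = 59.50 cfs.
V = ΣQ_DR · Δt = 59.50 × 7200 s = 4.284 × 10^5 ft³.
Over A = 0.14 mi², depth = V / A = 1.32 in.

d ≈ 1.32 in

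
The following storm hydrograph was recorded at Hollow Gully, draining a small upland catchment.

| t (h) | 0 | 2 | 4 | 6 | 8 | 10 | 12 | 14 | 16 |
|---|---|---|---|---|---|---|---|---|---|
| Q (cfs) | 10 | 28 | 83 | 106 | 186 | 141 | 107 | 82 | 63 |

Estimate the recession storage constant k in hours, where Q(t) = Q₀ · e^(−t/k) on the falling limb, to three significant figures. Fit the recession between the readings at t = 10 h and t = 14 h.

k ≈ 7.38 h

On the falling limb, Q drops from 141 to 82 cfs between t = 10 h and t = 14 h (Δt = 4 h).
k = −Δt / ln(Q₂/Q₁) = −4 / ln(82/141) = 7.38 h.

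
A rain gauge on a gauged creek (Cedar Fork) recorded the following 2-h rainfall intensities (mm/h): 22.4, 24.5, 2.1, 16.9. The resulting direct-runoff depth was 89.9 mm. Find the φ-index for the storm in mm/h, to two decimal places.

Only the 3 blocks with intensity above φ contribute runoff: 22.4, 24.5, 16.9 mm/h.
Σ(I−φ)·Δt = d  ⇒  (22.4+24.5+16.9 − 3φ)·2 = 89.9
φ = (63.80 − 89.9/2) / 3 = 6.28 mm/h.

φ ≈ 6.28 mm/h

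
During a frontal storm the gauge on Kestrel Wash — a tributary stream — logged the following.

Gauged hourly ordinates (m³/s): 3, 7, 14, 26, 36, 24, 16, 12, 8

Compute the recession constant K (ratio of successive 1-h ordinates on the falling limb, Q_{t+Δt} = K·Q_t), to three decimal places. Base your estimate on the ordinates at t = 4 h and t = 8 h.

K ≈ 0.687

Using the recession-limb readings at t = 4 h and t = 8 h: Q falls from 36 to 8 m³/s over 4 intervals.
K = (Q₂/Q₁)^(1/4) = (8/36)^(1/4) = 0.687.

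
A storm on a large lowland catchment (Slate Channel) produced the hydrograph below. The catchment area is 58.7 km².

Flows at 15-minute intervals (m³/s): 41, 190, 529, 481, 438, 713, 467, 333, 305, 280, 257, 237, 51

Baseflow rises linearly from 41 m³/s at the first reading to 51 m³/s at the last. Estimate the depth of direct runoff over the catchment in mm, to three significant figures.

Direct runoff: 0.00, 148.17, 486.33, 437.50, 393.67, 667.83, 421.00, 286.17, 257.33, 231.50, 207.67, 186.83, 0.00 m³/s; ΣQ_DR = 3724 m³/s.
V = ΣQ_DR · Δt = 3724 × 900 s = 3.352 × 10^6 m³.
Over A = 58.7 km², depth = V / A = 57.1 mm.

d ≈ 57.1 mm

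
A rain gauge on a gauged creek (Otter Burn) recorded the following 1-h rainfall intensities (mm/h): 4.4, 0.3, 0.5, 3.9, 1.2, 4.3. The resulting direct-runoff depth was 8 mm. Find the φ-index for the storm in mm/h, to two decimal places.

φ ≈ 1.53 mm/h

Only the 3 blocks with intensity above φ contribute runoff: 4.4, 3.9, 4.3 mm/h.
Σ(I−φ)·Δt = d  ⇒  (4.4+3.9+4.3 − 3φ)·1 = 8
φ = (12.60 − 8/1) / 3 = 1.53 mm/h.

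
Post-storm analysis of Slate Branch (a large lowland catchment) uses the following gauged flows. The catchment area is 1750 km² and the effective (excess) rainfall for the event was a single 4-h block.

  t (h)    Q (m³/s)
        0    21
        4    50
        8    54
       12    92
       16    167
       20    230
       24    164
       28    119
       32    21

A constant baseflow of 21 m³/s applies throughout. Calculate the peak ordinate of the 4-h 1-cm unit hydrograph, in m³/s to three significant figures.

U_p ≈ 348 m³/s

Direct runoff: 0.0, 29.0, 33.0, 71.0, 146.0, 209.0, 143.0, 98.0, 0.0 m³/s; ΣQ_DR = 729.0 m³/s, peak = 209.0 m³/s.
Runoff depth d = ΣQ_DR·Δt / A = 729.0 × 14400 / (1750 km²) = 5.999 mm.
The 1-cm UH is the DRH scaled by (10 mm)/d, so U_p = 209.0 × 10/5.999 = 348 m³/s.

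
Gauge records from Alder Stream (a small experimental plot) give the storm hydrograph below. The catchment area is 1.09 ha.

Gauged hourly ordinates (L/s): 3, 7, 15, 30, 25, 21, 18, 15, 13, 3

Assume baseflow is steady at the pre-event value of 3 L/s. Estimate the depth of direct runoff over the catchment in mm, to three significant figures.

d ≈ 39.6 mm

Direct runoff: 0.0, 4.0, 12.0, 27.0, 22.0, 18.0, 15.0, 12.0, 10.0, 0.0 L/s; ΣQ_DR = 120.0 L/s.
V = ΣQ_DR · Δt = 120.0 × 3600 s = 4.320 × 10^5 L.
Over A = 1.09 ha, depth = V / A = 39.6 mm.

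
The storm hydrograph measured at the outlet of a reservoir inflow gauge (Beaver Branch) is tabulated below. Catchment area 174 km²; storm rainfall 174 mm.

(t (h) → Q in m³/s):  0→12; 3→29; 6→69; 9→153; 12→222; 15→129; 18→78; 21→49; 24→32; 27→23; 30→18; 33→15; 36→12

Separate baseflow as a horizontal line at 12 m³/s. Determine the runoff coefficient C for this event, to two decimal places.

ΣQ_DR = 685.0 m³/s; V = ΣQ_DR·Δt = 7.398 × 10^6 m³.
Runoff depth d = V / A = 42.52 mm.
C = d / P = 42.52 / 174 = 0.24.

C ≈ 0.24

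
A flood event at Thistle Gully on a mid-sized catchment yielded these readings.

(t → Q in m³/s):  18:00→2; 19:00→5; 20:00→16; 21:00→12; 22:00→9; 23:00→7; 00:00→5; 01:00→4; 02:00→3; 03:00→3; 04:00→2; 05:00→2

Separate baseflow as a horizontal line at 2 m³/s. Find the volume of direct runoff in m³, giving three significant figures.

Direct-runoff ordinates (Q − Q_b): 0.0, 3.0, 14.0, 10.0, 7.0, 5.0, 3.0, 2.0, 1.0, 1.0, 0.0, 0.0 m³/s.
ΣQ_DR = 46.00 m³/s.
With Δt = 1 h = 3600 s, V = ΣQ_DR · Δt = 46.00 × 3600 = 1.66 × 10^5 m³.

V ≈ 1.66 × 10^5 m³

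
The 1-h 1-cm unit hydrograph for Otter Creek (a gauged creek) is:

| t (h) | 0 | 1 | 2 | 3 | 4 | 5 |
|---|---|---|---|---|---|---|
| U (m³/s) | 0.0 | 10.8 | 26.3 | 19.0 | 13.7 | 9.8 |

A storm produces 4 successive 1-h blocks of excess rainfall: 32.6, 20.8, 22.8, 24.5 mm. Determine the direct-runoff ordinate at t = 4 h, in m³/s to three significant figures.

Q ≈ 171 m³/s

By discrete convolution, Q_j = Σ (P_i / 10 mm) · U_{j−i}.
At t = 4 h (j=4): Q = (32.6/10)·13.7 + (20.8/10)·19.0 + (22.8/10)·26.3 + (24.5/10)·10.8 = 171 m³/s.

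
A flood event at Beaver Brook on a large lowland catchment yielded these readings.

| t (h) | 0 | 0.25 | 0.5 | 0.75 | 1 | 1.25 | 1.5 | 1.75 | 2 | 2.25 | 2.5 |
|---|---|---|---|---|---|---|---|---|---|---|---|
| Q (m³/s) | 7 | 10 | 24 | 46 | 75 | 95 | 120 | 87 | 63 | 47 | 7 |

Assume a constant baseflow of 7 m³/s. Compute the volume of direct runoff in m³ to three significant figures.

Direct-runoff ordinates (Q − Q_b): 0.0, 3.0, 17.0, 39.0, 68.0, 88.0, 113.0, 80.0, 56.0, 40.0, 0.0 m³/s.
ΣQ_DR = 504.0 m³/s.
With Δt = 0.25 h = 900 s, V = ΣQ_DR · Δt = 504.0 × 900 = 4.54 × 10^5 m³.

V ≈ 4.54 × 10^5 m³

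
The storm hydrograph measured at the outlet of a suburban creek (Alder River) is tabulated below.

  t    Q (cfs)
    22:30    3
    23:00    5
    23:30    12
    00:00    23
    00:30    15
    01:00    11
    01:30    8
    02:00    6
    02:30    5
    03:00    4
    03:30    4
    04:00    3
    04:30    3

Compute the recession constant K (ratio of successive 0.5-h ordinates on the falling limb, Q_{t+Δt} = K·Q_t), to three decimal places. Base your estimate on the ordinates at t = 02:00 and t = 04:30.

K ≈ 0.871

Using the recession-limb readings at t = 02:00 and t = 04:30: Q falls from 6 to 3 cfs over 5 intervals.
K = (Q₂/Q₁)^(1/5) = (3/6)^(1/5) = 0.871.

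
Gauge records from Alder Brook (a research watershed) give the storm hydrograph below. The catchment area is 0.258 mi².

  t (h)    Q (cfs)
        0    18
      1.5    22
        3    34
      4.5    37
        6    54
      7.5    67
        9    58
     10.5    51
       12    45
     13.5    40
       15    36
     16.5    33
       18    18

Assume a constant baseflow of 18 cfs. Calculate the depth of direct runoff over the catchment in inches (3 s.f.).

d ≈ 2.51 in

Direct runoff: 0.0, 4.0, 16.0, 19.0, 36.0, 49.0, 40.0, 33.0, 27.0, 22.0, 18.0, 15.0, 0.0 cfs; ΣQ_DR = 279.0 cfs.
V = ΣQ_DR · Δt = 279.0 × 5400 s = 1.507 × 10^6 ft³.
Over A = 0.258 mi², depth = V / A = 2.51 in.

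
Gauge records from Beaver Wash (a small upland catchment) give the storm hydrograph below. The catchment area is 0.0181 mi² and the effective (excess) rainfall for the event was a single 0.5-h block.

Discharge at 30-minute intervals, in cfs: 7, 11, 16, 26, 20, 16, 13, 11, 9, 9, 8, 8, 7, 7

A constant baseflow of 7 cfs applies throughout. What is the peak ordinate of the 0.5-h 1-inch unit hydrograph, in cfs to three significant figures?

U_p ≈ 6.34 cfs

Direct runoff: 0.0, 4.0, 9.0, 19.0, 13.0, 9.0, 6.0, 4.0, 2.0, 2.0, 1.0, 1.0, 0.0, 0.0 cfs; ΣQ_DR = 70.00 cfs, peak = 19.0 cfs.
Runoff depth d = ΣQ_DR·Δt / A = 70.00 × 1800 / (0.0181 mi²) = 2.996 in.
The 1-inch UH is the DRH scaled by (1 in)/d, so U_p = 19.0 × 1/2.996 = 6.34 cfs.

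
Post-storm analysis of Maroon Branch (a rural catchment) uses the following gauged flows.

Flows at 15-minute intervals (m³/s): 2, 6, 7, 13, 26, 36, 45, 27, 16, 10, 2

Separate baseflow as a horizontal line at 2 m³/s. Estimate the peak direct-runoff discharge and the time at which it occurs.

Q_p = 43.0 m³/s at t = 1.5 h

Subtracting baseflow gives direct-runoff ordinates: 0.0, 4.0, 5.0, 11.0, 24.0, 34.0, 43.0, 25.0, 14.0, 8.0, 0.0 m³/s.
The maximum is 43.0 m³/s, occurring at the reading for t = 1.5 h.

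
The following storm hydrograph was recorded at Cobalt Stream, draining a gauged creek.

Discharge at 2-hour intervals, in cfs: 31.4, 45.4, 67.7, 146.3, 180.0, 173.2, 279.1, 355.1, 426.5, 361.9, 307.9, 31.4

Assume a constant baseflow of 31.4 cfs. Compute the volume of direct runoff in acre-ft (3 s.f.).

V ≈ 335 acre-ft

Direct-runoff ordinates (Q − Q_b): 0.0, 14.0, 36.3, 114.9, 148.6, 141.8, 247.7, 323.7, 395.1, 330.5, 276.5, 0.0 cfs.
ΣQ_DR = 2029 cfs.
With Δt = 2 h = 7200 s, V = ΣQ_DR · Δt = 2029 × 7200 = 1.46 × 10^7 ft³ = 335 acre-ft.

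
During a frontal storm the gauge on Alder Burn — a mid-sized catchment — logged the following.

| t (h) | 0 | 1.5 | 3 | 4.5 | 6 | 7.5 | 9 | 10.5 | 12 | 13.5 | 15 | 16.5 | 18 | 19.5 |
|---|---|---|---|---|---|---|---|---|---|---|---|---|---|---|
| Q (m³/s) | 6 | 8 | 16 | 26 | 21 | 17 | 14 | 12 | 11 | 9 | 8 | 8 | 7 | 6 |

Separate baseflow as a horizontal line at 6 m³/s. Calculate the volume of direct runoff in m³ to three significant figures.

V ≈ 4.59 × 10^5 m³

Direct-runoff ordinates (Q − Q_b): 0.0, 2.0, 10.0, 20.0, 15.0, 11.0, 8.0, 6.0, 5.0, 3.0, 2.0, 2.0, 1.0, 0.0 m³/s.
ΣQ_DR = 85.00 m³/s.
With Δt = 1.5 h = 5400 s, V = ΣQ_DR · Δt = 85.00 × 5400 = 4.59 × 10^5 m³.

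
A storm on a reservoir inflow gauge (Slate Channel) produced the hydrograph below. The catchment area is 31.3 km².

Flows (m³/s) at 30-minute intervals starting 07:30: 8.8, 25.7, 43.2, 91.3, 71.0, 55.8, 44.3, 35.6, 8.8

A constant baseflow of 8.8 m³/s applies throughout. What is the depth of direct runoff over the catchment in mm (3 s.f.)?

Direct runoff: 0.0, 16.9, 34.4, 82.5, 62.2, 47.0, 35.5, 26.8, 0.0 m³/s; ΣQ_DR = 305.3 m³/s.
V = ΣQ_DR · Δt = 305.3 × 1800 s = 5.495 × 10^5 m³.
Over A = 31.3 km², depth = V / A = 17.6 mm.

d ≈ 17.6 mm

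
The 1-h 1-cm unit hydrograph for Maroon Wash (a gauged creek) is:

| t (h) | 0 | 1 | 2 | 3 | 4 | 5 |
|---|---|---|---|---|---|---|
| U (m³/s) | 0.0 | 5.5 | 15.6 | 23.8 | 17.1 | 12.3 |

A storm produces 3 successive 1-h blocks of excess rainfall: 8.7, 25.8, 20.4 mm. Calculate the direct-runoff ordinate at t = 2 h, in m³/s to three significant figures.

By discrete convolution, Q_j = Σ (P_i / 10 mm) · U_{j−i}.
At t = 2 h (j=2): Q = (8.7/10)·15.6 + (25.8/10)·5.5 + (20.4/10)·0.0 = 27.8 m³/s.

Q ≈ 27.8 m³/s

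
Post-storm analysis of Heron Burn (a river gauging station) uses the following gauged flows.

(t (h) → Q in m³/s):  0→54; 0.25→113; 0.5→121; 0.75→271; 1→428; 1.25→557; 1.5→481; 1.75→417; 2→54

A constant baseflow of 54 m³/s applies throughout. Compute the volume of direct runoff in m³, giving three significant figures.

V ≈ 1.81 × 10^6 m³

Direct-runoff ordinates (Q − Q_b): 0.0, 59.0, 67.0, 217.0, 374.0, 503.0, 427.0, 363.0, 0.0 m³/s.
ΣQ_DR = 2010 m³/s.
With Δt = 0.25 h = 900 s, V = ΣQ_DR · Δt = 2010 × 900 = 1.81 × 10^6 m³.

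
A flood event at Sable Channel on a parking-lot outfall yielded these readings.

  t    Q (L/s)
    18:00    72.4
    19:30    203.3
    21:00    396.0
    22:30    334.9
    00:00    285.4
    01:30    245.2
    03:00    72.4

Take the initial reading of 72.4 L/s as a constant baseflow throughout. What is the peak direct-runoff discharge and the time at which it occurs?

Q_p = 323.6 L/s at t = 21:00

Subtracting baseflow gives direct-runoff ordinates: 0.0, 130.9, 323.6, 262.5, 213.0, 172.8, 0.0 L/s.
The maximum is 323.6 L/s, occurring at the reading for t = 21:00.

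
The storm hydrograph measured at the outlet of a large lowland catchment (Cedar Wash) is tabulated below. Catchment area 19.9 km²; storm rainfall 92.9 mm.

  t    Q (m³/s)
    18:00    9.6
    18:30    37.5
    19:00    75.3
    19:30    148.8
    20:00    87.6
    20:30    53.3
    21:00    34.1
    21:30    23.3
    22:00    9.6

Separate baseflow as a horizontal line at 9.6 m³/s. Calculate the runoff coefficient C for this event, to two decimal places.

ΣQ_DR = 392.7 m³/s; V = ΣQ_DR·Δt = 7.069 × 10^5 m³.
Runoff depth d = V / A = 35.52 mm.
C = d / P = 35.52 / 92.9 = 0.38.

C ≈ 0.38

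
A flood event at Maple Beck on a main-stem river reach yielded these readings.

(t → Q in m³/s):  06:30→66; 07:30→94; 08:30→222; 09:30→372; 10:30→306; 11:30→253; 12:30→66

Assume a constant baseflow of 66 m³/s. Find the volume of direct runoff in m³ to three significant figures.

Direct-runoff ordinates (Q − Q_b): 0.0, 28.0, 156.0, 306.0, 240.0, 187.0, 0.0 m³/s.
ΣQ_DR = 917.0 m³/s.
With Δt = 1 h = 3600 s, V = ΣQ_DR · Δt = 917.0 × 3600 = 3.30 × 10^6 m³.

V ≈ 3.30 × 10^6 m³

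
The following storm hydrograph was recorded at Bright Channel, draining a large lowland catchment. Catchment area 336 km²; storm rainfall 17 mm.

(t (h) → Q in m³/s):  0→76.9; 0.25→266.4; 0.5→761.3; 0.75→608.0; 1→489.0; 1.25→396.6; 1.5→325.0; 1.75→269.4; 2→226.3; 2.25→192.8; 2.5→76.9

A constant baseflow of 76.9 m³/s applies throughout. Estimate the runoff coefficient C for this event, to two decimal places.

ΣQ_DR = 2843 m³/s; V = ΣQ_DR·Δt = 2.558 × 10^6 m³.
Runoff depth d = V / A = 7.614 mm.
C = d / P = 7.614 / 17 = 0.45.

C ≈ 0.45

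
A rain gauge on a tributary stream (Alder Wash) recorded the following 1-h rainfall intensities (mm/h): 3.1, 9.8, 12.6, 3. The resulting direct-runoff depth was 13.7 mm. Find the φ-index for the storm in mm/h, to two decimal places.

Only the 2 blocks with intensity above φ contribute runoff: 9.8, 12.6 mm/h.
Σ(I−φ)·Δt = d  ⇒  (9.8+12.6 − 2φ)·1 = 13.7
φ = (22.40 − 13.7/1) / 2 = 4.35 mm/h.

φ ≈ 4.35 mm/h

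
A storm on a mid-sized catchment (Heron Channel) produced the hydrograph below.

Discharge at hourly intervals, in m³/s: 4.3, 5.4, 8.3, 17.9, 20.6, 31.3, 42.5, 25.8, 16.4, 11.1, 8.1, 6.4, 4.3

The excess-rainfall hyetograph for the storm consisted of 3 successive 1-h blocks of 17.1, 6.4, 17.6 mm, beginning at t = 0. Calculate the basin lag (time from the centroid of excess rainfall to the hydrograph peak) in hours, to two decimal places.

t_L ≈ 4.49 h

Centroid of excess rainfall: t_c = Σ P_i·t̄_i / ΣP_i = 1.5122 h (block centres at 0.5, 1.5, 2.5 h).
Hydrograph peak occurs at t = 6 h, so basin lag t_L = 6 − 1.5122 = 4.49 h.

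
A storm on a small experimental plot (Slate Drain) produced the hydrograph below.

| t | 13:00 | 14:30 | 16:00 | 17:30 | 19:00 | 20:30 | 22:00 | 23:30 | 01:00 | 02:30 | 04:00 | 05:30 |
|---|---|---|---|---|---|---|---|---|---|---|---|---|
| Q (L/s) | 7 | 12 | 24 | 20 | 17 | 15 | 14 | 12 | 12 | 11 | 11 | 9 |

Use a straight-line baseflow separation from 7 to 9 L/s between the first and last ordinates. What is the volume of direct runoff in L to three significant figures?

V ≈ 3.67 × 10^5 L

Direct-runoff ordinates (Q − Q_b): 0.00, 4.82, 16.64, 12.45, 9.27, 7.09, 5.91, 3.73, 3.55, 2.36, 2.18, 0.00 L/s.
ΣQ_DR = 68.00 L/s.
With Δt = 1.5 h = 5400 s, V = ΣQ_DR · Δt = 68.00 × 5400 = 3.67 × 10^5 L.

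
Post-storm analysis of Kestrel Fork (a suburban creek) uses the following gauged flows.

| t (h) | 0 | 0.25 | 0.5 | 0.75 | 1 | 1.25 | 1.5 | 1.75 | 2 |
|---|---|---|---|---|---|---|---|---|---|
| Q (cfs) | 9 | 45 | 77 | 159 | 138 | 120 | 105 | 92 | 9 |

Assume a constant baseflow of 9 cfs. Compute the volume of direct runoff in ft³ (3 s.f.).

V ≈ 6.06 × 10^5 ft³

Direct-runoff ordinates (Q − Q_b): 0.0, 36.0, 68.0, 150.0, 129.0, 111.0, 96.0, 83.0, 0.0 cfs.
ΣQ_DR = 673.0 cfs.
With Δt = 0.25 h = 900 s, V = ΣQ_DR · Δt = 673.0 × 900 = 6.06 × 10^5 ft³.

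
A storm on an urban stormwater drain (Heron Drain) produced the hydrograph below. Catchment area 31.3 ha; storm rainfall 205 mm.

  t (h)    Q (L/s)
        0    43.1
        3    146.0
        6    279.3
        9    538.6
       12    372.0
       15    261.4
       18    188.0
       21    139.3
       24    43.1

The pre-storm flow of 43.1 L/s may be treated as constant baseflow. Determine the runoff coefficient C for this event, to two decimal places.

C ≈ 0.27

ΣQ_DR = 1623 L/s; V = ΣQ_DR·Δt = 1.753 × 10^7 L.
Runoff depth d = V / A = 56.00 mm.
C = d / P = 56.00 / 205 = 0.27.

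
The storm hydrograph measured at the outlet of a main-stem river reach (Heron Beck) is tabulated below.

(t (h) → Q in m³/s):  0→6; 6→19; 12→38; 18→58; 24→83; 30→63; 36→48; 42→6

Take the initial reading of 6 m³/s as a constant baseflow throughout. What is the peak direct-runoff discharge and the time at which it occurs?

Subtracting baseflow gives direct-runoff ordinates: 0.0, 13.0, 32.0, 52.0, 77.0, 57.0, 42.0, 0.0 m³/s.
The maximum is 77.0 m³/s, occurring at the reading for t = 24 h.

Q_p = 77.0 m³/s at t = 24 h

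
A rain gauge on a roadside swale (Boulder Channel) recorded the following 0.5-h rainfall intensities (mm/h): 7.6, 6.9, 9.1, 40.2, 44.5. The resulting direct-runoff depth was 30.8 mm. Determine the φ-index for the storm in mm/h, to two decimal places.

Only the 2 blocks with intensity above φ contribute runoff: 40.2, 44.5 mm/h.
Σ(I−φ)·Δt = d  ⇒  (40.2+44.5 − 2φ)·0.5 = 30.8
φ = (84.70 − 30.8/0.5) / 2 = 11.55 mm/h.

φ ≈ 11.55 mm/h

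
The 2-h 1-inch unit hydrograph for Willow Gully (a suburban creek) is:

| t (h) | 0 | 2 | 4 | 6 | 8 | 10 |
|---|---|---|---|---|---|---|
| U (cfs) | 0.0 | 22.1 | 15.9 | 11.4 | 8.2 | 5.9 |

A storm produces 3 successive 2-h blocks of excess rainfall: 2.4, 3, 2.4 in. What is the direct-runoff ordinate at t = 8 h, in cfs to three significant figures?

Q ≈ 92.0 cfs

By discrete convolution, Q_j = Σ (P_i / 1 in) · U_{j−i}.
At t = 8 h (j=4): Q = (2.4/1)·8.2 + (3/1)·11.4 + (2.4/1)·15.9 = 92.0 cfs.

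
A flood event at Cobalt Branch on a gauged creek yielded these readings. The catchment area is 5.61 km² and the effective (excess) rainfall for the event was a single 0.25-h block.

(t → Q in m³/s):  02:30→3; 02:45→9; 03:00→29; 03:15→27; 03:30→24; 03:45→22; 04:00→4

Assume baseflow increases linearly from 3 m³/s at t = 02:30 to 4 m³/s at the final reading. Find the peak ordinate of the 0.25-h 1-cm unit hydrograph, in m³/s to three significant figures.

U_p ≈ 17.1 m³/s

Direct runoff: 0.00, 5.83, 25.67, 23.50, 20.33, 18.17, 0.00 m³/s; ΣQ_DR = 93.50 m³/s, peak = 25.67 m³/s.
Runoff depth d = ΣQ_DR·Δt / A = 93.50 × 900 / (5.61 km²) = 15.00 mm.
The 1-cm UH is the DRH scaled by (10 mm)/d, so U_p = 25.67 × 10/15.00 = 17.1 m³/s.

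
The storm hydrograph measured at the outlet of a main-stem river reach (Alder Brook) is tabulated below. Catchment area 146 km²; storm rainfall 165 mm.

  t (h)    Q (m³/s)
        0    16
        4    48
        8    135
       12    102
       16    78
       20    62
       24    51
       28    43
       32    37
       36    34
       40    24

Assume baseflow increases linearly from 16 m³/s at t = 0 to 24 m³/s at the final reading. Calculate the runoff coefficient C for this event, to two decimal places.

ΣQ_DR = 410.0 m³/s; V = ΣQ_DR·Δt = 5.904 × 10^6 m³.
Runoff depth d = V / A = 40.44 mm.
C = d / P = 40.44 / 165 = 0.25.

C ≈ 0.25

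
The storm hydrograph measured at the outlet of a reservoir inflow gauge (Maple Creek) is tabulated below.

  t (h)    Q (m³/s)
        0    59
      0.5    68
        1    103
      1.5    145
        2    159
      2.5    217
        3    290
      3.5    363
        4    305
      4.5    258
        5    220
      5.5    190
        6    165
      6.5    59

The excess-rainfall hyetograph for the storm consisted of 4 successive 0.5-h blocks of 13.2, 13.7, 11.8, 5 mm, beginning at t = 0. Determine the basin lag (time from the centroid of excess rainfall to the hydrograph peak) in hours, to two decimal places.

Centroid of excess rainfall: t_c = Σ P_i·t̄_i / ΣP_i = 0.8484 h (block centres at 0.25, 0.75, 1.25, 1.75 h).
Hydrograph peak occurs at t = 3.5 h, so basin lag t_L = 3.5 − 0.8484 = 2.65 h.

t_L ≈ 2.65 h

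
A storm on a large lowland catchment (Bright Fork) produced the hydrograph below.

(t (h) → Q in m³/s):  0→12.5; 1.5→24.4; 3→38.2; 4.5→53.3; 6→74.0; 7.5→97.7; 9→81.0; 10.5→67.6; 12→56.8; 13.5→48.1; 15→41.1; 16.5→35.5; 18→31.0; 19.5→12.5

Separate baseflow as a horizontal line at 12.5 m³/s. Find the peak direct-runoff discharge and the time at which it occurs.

Q_p = 85.2 m³/s at t = 7.5 h

Subtracting baseflow gives direct-runoff ordinates: 0.0, 11.9, 25.7, 40.8, 61.5, 85.2, 68.5, 55.1, 44.3, 35.6, 28.6, 23.0, 18.5, 0.0 m³/s.
The maximum is 85.2 m³/s, occurring at the reading for t = 7.5 h.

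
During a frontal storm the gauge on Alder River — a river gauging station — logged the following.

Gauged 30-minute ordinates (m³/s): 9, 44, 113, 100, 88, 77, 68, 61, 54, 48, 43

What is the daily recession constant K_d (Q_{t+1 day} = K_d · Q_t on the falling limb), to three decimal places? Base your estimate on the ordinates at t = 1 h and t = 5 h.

K_d ≈ 0.003

Between t = 1 h and t = 5 h the flow falls from 113 to 43 m³/s over 8×0.5 h = 4 h.
Per-interval ratio K = (43/113)^(1/8) = 0.8862; K_d = K^(24/0.5) = 0.003.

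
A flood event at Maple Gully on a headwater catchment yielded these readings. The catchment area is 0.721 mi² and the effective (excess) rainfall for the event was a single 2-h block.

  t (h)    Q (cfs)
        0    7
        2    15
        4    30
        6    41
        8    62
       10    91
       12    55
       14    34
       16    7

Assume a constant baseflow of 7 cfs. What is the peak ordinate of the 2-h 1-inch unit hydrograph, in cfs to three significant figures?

Direct runoff: 0.0, 8.0, 23.0, 34.0, 55.0, 84.0, 48.0, 27.0, 0.0 cfs; ΣQ_DR = 279.0 cfs, peak = 84.0 cfs.
Runoff depth d = ΣQ_DR·Δt / A = 279.0 × 7200 / (0.721 mi²) = 1.199 in.
The 1-inch UH is the DRH scaled by (1 in)/d, so U_p = 84.0 × 1/1.199 = 70.0 cfs.

U_p ≈ 70.0 cfs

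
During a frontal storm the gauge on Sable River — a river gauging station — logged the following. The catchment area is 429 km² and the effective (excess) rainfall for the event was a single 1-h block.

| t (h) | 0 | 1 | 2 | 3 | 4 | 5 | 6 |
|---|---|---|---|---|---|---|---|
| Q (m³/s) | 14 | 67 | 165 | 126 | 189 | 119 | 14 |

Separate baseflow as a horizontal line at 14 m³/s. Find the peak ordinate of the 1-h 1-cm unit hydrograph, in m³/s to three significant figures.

U_p ≈ 350 m³/s

Direct runoff: 0.0, 53.0, 151.0, 112.0, 175.0, 105.0, 0.0 m³/s; ΣQ_DR = 596.0 m³/s, peak = 175.0 m³/s.
Runoff depth d = ΣQ_DR·Δt / A = 596.0 × 3600 / (429 km²) = 5.001 mm.
The 1-cm UH is the DRH scaled by (10 mm)/d, so U_p = 175.0 × 10/5.001 = 350 m³/s.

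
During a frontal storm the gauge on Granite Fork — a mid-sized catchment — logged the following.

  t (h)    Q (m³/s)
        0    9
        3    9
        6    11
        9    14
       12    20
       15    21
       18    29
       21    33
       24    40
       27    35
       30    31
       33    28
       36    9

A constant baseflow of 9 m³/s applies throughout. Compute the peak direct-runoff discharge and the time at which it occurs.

Subtracting baseflow gives direct-runoff ordinates: 0.0, 0.0, 2.0, 5.0, 11.0, 12.0, 20.0, 24.0, 31.0, 26.0, 22.0, 19.0, 0.0 m³/s.
The maximum is 31.0 m³/s, occurring at the reading for t = 24 h.

Q_p = 31.0 m³/s at t = 24 h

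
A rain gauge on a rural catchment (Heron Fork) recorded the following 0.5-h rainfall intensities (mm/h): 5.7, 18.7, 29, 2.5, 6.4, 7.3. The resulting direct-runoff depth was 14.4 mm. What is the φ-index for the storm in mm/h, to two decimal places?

φ ≈ 9.45 mm/h

Only the 2 blocks with intensity above φ contribute runoff: 18.7, 29 mm/h.
Σ(I−φ)·Δt = d  ⇒  (18.7+29 − 2φ)·0.5 = 14.4
φ = (47.70 − 14.4/0.5) / 2 = 9.45 mm/h.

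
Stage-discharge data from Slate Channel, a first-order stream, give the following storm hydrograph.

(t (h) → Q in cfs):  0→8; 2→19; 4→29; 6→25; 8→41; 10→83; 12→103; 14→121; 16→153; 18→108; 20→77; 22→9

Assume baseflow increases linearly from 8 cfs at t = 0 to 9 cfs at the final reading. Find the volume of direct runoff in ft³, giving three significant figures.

Direct-runoff ordinates (Q − Q_b): 0.00, 10.91, 20.82, 16.73, 32.64, 74.55, 94.45, 112.36, 144.27, 99.18, 68.09, 0.00 cfs.
ΣQ_DR = 674.0 cfs.
With Δt = 2 h = 7200 s, V = ΣQ_DR · Δt = 674.0 × 7200 = 4.85 × 10^6 ft³.

V ≈ 4.85 × 10^6 ft³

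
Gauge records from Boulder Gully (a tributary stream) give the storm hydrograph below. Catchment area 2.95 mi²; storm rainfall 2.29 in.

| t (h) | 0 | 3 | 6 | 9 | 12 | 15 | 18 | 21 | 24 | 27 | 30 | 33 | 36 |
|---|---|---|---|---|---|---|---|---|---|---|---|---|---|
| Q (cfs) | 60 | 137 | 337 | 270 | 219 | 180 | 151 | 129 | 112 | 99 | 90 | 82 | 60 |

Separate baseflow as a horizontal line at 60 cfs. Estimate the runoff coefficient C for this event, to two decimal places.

C ≈ 0.79

ΣQ_DR = 1146 cfs; V = ΣQ_DR·Δt = 1.238 × 10^7 ft³.
Runoff depth d = V / A = 1.806 in.
C = d / P = 1.806 / 2.29 = 0.79.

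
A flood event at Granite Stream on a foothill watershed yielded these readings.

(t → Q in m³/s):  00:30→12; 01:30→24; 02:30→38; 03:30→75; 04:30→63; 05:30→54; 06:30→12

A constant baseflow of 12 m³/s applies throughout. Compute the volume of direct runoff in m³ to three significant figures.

V ≈ 6.98 × 10^5 m³

Direct-runoff ordinates (Q − Q_b): 0.0, 12.0, 26.0, 63.0, 51.0, 42.0, 0.0 m³/s.
ΣQ_DR = 194.0 m³/s.
With Δt = 1 h = 3600 s, V = ΣQ_DR · Δt = 194.0 × 3600 = 6.98 × 10^5 m³.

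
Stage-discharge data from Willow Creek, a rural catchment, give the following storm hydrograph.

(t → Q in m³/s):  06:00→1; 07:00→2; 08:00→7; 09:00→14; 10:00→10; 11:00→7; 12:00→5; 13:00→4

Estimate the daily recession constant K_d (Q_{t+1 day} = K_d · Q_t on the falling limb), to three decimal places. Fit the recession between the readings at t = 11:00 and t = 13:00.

Between t = 11:00 and t = 13:00 the flow falls from 7 to 4 m³/s over 2×1 h = 2 h.
Per-interval ratio K = (4/7)^(1/2) = 0.7559; K_d = K^(24/1) = 0.001.

K_d ≈ 0.001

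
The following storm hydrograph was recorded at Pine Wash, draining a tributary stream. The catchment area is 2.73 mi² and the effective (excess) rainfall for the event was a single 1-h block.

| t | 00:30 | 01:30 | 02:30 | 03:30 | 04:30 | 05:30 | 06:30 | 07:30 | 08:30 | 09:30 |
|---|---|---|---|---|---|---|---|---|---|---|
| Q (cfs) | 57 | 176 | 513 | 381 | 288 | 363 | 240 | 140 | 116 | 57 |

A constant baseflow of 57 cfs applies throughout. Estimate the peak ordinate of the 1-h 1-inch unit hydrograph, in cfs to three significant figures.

U_p ≈ 456 cfs

Direct runoff: 0.0, 119.0, 456.0, 324.0, 231.0, 306.0, 183.0, 83.0, 59.0, 0.0 cfs; ΣQ_DR = 1761 cfs, peak = 456.0 cfs.
Runoff depth d = ΣQ_DR·Δt / A = 1761 × 3600 / (2.73 mi²) = 0.9996 in.
The 1-inch UH is the DRH scaled by (1 in)/d, so U_p = 456.0 × 1/0.9996 = 456 cfs.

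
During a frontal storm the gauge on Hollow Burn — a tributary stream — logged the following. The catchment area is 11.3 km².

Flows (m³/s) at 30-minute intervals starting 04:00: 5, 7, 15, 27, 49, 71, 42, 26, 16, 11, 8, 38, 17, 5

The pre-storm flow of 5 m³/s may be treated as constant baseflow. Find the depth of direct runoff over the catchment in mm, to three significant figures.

d ≈ 42.5 mm

Direct runoff: 0.0, 2.0, 10.0, 22.0, 44.0, 66.0, 37.0, 21.0, 11.0, 6.0, 3.0, 33.0, 12.0, 0.0 m³/s; ΣQ_DR = 267.0 m³/s.
V = ΣQ_DR · Δt = 267.0 × 1800 s = 4.806 × 10^5 m³.
Over A = 11.3 km², depth = V / A = 42.5 mm.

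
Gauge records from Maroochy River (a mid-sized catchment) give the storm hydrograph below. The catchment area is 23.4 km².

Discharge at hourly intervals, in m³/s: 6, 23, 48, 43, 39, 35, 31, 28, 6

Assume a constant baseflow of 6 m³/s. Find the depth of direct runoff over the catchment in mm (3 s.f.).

d ≈ 31.5 mm

Direct runoff: 0.0, 17.0, 42.0, 37.0, 33.0, 29.0, 25.0, 22.0, 0.0 m³/s; ΣQ_DR = 205.0 m³/s.
V = ΣQ_DR · Δt = 205.0 × 3600 s = 7.380 × 10^5 m³.
Over A = 23.4 km², depth = V / A = 31.5 mm.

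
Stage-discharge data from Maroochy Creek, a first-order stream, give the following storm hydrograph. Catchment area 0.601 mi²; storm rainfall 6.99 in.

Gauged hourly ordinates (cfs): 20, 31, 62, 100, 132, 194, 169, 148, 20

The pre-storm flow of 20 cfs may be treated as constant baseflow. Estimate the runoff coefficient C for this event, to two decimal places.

ΣQ_DR = 696.0 cfs; V = ΣQ_DR·Δt = 2.506 × 10^6 ft³.
Runoff depth d = V / A = 1.795 in.
C = d / P = 1.795 / 6.99 = 0.26.

C ≈ 0.26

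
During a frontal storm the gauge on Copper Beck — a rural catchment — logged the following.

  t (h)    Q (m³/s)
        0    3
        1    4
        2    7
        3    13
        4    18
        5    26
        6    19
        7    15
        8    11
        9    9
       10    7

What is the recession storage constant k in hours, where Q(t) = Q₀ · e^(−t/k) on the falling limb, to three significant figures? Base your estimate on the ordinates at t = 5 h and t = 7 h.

On the falling limb, Q drops from 26 to 15 m³/s between t = 5 h and t = 7 h (Δt = 2 h).
k = −Δt / ln(Q₂/Q₁) = −2 / ln(15/26) = 3.64 h.

k ≈ 3.64 h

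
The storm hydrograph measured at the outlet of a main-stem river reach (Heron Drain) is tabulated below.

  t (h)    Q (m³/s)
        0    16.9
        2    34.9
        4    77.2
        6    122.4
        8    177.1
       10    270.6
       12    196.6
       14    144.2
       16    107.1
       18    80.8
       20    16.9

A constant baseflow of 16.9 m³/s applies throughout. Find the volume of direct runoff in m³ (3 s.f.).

Direct-runoff ordinates (Q − Q_b): 0.0, 18.0, 60.3, 105.5, 160.2, 253.7, 179.7, 127.3, 90.2, 63.9, 0.0 m³/s.
ΣQ_DR = 1059 m³/s.
With Δt = 2 h = 7200 s, V = ΣQ_DR · Δt = 1059 × 7200 = 7.62 × 10^6 m³.

V ≈ 7.62 × 10^6 m³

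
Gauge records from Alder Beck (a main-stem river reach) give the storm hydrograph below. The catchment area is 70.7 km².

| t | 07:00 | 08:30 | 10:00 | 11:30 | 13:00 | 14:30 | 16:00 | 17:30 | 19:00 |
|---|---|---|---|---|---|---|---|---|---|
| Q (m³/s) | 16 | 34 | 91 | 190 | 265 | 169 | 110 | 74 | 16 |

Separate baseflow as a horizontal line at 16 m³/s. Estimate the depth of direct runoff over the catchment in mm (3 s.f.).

Direct runoff: 0.0, 18.0, 75.0, 174.0, 249.0, 153.0, 94.0, 58.0, 0.0 m³/s; ΣQ_DR = 821.0 m³/s.
V = ΣQ_DR · Δt = 821.0 × 5400 s = 4.433 × 10^6 m³.
Over A = 70.7 km², depth = V / A = 62.7 mm.

d ≈ 62.7 mm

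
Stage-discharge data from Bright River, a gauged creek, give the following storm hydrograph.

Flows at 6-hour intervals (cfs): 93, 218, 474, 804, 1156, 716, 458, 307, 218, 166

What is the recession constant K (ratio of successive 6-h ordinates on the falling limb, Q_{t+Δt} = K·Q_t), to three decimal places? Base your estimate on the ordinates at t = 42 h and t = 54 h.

K ≈ 0.735

Using the recession-limb readings at t = 42 h and t = 54 h: Q falls from 307 to 166 cfs over 2 intervals.
K = (Q₂/Q₁)^(1/2) = (166/307)^(1/2) = 0.735.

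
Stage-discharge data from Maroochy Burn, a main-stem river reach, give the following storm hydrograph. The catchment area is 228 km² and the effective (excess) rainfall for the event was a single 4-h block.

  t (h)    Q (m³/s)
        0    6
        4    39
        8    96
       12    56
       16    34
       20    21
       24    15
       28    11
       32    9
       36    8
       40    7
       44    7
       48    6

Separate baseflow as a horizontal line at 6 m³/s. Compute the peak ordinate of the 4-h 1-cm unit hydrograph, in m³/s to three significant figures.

U_p ≈ 60.1 m³/s

Direct runoff: 0.0, 33.0, 90.0, 50.0, 28.0, 15.0, 9.0, 5.0, 3.0, 2.0, 1.0, 1.0, 0.0 m³/s; ΣQ_DR = 237.0 m³/s, peak = 90.0 m³/s.
Runoff depth d = ΣQ_DR·Δt / A = 237.0 × 14400 / (228 km²) = 14.97 mm.
The 1-cm UH is the DRH scaled by (10 mm)/d, so U_p = 90.0 × 10/14.97 = 60.1 m³/s.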